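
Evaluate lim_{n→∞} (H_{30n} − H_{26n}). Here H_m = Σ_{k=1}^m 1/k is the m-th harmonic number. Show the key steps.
lim = ln(30/26) = ln(15/13)

Euler-Maclaurin gives H_m = ln m + γ + 1/(2m) + O(1/m^2). The γ and O(1/m) terms cancel in the difference:
  H_{30n} − H_{26n} = ln(30n) − ln(26n) + O(1/n) = ln(30/26) + O(1/n).
Hence the limit is ln(30/26) = ln(15/13).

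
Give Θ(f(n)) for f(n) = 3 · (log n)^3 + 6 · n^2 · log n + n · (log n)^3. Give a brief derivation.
f(n) ∈ Θ(n^2 · log n)

Compare the terms by growth order. For large n, n^a · (log n)^b dominates n^a' · (log n)^b' iff a > a', or (a = a' and b > b'). Ranking the 3 terms shows the dominant one is 6 · n^2 · log n. Hence f(n) ∈ Θ(n^2 · log n).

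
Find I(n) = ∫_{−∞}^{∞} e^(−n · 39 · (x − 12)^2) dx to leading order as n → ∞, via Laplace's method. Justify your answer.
I(n) = sqrt(π/(39n))

Here φ(x) = 39 · (x − 12)^2 has its unique minimum at x* = 12 with φ(x*) = 0 and φ''(x*) = 78. Laplace's method gives
  I(n) ~ e^(−n φ(x*)) · sqrt(2π / (n · φ''(x*))) = sqrt(2π / (78n)) = sqrt(π/(39n)).
This is exact: substituting u = (x − 12)·sqrt(39n) gives I(n) = (1/sqrt(39n)) ∫_{−∞}^{∞} e^(−u^2) du = sqrt(π/(39n)).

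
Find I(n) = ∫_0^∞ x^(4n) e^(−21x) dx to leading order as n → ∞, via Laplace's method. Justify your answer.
I(n) ~ (sqrt(2π·4n) / 21) · (4n/(21e))^(4n)

Write the integrand as exp(4n ln x − 21x) and set f(x) = 4n ln x − 21x. Then f'(x) = 4n/x − 21 = 0 at x* = 4n/21, and f''(x*) = −4n/x*^2 = −21^2/(4n). Laplace's method (interior maximum) gives
  I(n) ~ e^(f(x*)) · sqrt(2π / |f''(x*)|)
        = exp(4n ln(4n/21) − 4n) · sqrt(2π · 4n / 21^2)
        = (4n/21)^(4n) e^(−4n) · sqrt(2π·4n) / 21
        = (sqrt(2π·4n) / 21) · (4n/(21e))^(4n).
This matches Γ(4n+1)/21^(4n+1) with Stirling applied to Γ.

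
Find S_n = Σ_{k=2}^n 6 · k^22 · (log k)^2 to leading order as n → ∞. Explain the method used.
S_n ~ 6 · n^23 · (log n)^2 / 23

By integral comparison, S_n = ∫_1^n 6 · x^22 · (log x)^2 dx + O(n^22 · (log n)^2). For the integral, the leading term of ∫_1^n x^22 (log x)^2 dx is n^23/23 · (log n)^2 (by repeated integration by parts; each step lowers the log-exponent and produces a relatively O(1/log n) correction). Hence S_n ~ 6 · n^23 · (log n)^2 / 23.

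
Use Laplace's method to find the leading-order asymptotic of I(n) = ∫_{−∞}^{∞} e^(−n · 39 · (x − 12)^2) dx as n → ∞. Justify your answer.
I(n) = sqrt(π/(39n))

Here φ(x) = 39 · (x − 12)^2 has its unique minimum at x* = 12 with φ(x*) = 0 and φ''(x*) = 78. Laplace's method gives
  I(n) ~ e^(−n φ(x*)) · sqrt(2π / (n · φ''(x*))) = sqrt(2π / (78n)) = sqrt(π/(39n)).
This is exact: substituting u = (x − 12)·sqrt(39n) gives I(n) = (1/sqrt(39n)) ∫_{−∞}^{∞} e^(−u^2) du = sqrt(π/(39n)).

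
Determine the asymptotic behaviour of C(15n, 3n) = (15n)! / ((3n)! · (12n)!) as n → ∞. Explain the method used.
C(15n, 3n) ~ (3125/256)^(3n) · sqrt(5/(8π·3n))

Write N = 3n. Apply Stirling to each factorial:
  (5N)! ~ sqrt(2π·5N) · (5N/e)^(5N),
  N! ~ sqrt(2π N) · (N/e)^N,
  (4N)! ~ sqrt(2π·4N) · (4N/e)^(4N).
The exponential factors combine to (5N)^(5N) / (N^N · (4N)^(4N)) = 5^(5N)/4^(4N) = (5^5/4^4)^N = (3125/256)^N.
The square-root prefactors combine to sqrt(2π·5N) / (sqrt(2π N)·sqrt(2π·4N)) = sqrt(5 / (2π·4·N)) = sqrt(5/(8π·3n)).
Substituting N = 3n: C(15n, 3n) ~ (3125/256)^(3n) · sqrt(5/(8π·3n)).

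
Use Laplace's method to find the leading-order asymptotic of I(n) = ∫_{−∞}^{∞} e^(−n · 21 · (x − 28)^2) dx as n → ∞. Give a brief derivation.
I(n) = sqrt(π/(21n))

Here φ(x) = 21 · (x − 28)^2 has its unique minimum at x* = 28 with φ(x*) = 0 and φ''(x*) = 42. Laplace's method gives
  I(n) ~ e^(−n φ(x*)) · sqrt(2π / (n · φ''(x*))) = sqrt(2π / (42n)) = sqrt(π/(21n)).
This is exact: substituting u = (x − 28)·sqrt(21n) gives I(n) = (1/sqrt(21n)) ∫_{−∞}^{∞} e^(−u^2) du = sqrt(π/(21n)).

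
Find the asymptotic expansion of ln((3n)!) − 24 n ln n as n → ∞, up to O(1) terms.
ln((3n)!) − 24 n ln n = −21 n ln n + 3(ln 3 − 1) n + (1/2) ln(2π·3n) + O(1/n)

Stirling: ln((3n)!) = 3n ln(3n) − 3n + (1/2) ln(2π·3n) + O(1/n).
Expand 3n ln(3n) = 3n (ln n + ln 3) = 3n ln n + 3n ln 3.
Subtract 24n ln n: leading term is (3 − 24) n ln n = −21 n ln n. The next term is 3n ln 3 − 3n = 3(ln 3 − 1) n. Then the (1/2) ln(2π·3n) correction.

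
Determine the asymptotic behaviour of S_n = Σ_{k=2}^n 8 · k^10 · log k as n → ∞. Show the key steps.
S_n ~ 8 · n^11 log n / 11 − 8 · n^11 / 121

By integral comparison, S_n = ∫_1^n 8 · x^10 · log x dx + O(n^10 · log n). For the integral, ∫ x^10 log x dx = n^11 log n / 11 − n^11/121 (integration by parts). Hence S_n ~ 8 · n^11 log n / 11 − 8 · n^11 / 121.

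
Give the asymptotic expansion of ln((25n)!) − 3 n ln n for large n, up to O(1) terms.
ln((25n)!) − 3 n ln n = 22 n ln n + 25(ln 25 − 1) n + (1/2) ln(2π·25n) + O(1/n)

Stirling: ln((25n)!) = 25n ln(25n) − 25n + (1/2) ln(2π·25n) + O(1/n).
Expand 25n ln(25n) = 25n (ln n + ln 25) = 25n ln n + 25n ln 25.
Subtract 3n ln n: leading term is (25 − 3) n ln n = 22 n ln n. The next term is 25n ln 25 − 25n = 25(ln 25 − 1) n. Then the (1/2) ln(2π·25n) correction.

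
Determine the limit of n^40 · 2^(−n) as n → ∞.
lim = 0

Exponentials with base > 1 dominate every fixed polynomial: for any fixed c, n^c / 2^n → 0 as n → ∞ (e.g. by the ratio test, or by writing 2^n = e^(n ln 2) and noting e^(n ln 2) / n^c → ∞). Hence n^40 · 2^(−n) = n^40 / 2^n → 0.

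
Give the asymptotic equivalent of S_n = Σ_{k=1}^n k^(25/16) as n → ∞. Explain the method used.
S_n ~ (16/41) · n^(41/16)

Integral comparison: Σ_{k=1}^n k^(25/16) = ∫_0^n x^(25/16) dx + O(n^(25/16)). The integral is n^(1 + 25/16) / (1 + 25/16) = n^((25+16)/16) / ((25+16)/16) = (16/41) · n^(41/16).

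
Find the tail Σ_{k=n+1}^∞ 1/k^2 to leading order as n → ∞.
Σ_{k>n} 1/k^2 ~ 1/(1 · n)

Compare to the integral: ∫_{n}^∞ x^(−2) dx = [−x^(−1)/1]_{n}^∞ = 1/((2−1)·n). Euler-Maclaurin then gives
  Σ_{k>n} 1/k^2 = ∫_{n}^∞ dx/x^2 − 1/(2·n^2) + O(1/n^3).
(Equivalently this is ζ(2) − Σ_{k≤n} 1/k^2.)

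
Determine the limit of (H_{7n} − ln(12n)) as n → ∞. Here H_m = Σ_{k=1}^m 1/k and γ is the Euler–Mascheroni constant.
lim = ln(7/12) + γ

By Euler-Maclaurin, H_m = ln m + γ + O(1/m). So
  H_{7n} − ln(12n) = ln(7n) + γ − ln(12n) + O(1/n)
                       = ln(7/12) + γ + O(1/n).
Hence the limit is ln(7/12) + γ.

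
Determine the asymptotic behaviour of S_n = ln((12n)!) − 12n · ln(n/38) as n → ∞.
S_n ~ 12n · (ln 456 − 1) + O(ln n)

Stirling: ln((12n)!) = 12n ln(12n) − 12n + O(ln n).
  S_n = 12n ln(12n) − 12n − 12n ln(n/38) + O(ln n)
      = 12n ln(12n) − 12n ln n + 12n ln 38 − 12n + O(ln n)
      = 12n ln 12 + 12n ln 38 − 12n + O(ln n)
      = 12n (ln 456 − 1) + O(ln n).
Numerically ln(456) − 1 ≈ 5.1225.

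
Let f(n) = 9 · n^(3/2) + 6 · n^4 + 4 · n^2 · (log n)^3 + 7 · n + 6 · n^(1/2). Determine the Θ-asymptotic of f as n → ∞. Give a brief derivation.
f(n) ∈ Θ(n^4)

Compare the terms by growth order. For large n, n^a · (log n)^b dominates n^a' · (log n)^b' iff a > a', or (a = a' and b > b'). Ranking the 5 terms shows the dominant one is 6 · n^4. Hence f(n) ∈ Θ(n^4).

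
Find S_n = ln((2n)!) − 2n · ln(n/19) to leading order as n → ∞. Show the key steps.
S_n ~ 2n · (ln 38 − 1) + O(ln n)

Stirling: ln((2n)!) = 2n ln(2n) − 2n + O(ln n).
  S_n = 2n ln(2n) − 2n − 2n ln(n/19) + O(ln n)
      = 2n ln(2n) − 2n ln n + 2n ln 19 − 2n + O(ln n)
      = 2n ln 2 + 2n ln 19 − 2n + O(ln n)
      = 2n (ln 38 − 1) + O(ln n).
Numerically ln(38) − 1 ≈ 2.6376.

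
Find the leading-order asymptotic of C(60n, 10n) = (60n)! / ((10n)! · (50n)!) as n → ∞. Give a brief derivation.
C(60n, 10n) ~ (46656/3125)^(10n) · sqrt(3/(5π·10n))

Write N = 10n. Apply Stirling to each factorial:
  (6N)! ~ sqrt(2π·6N) · (6N/e)^(6N),
  N! ~ sqrt(2π N) · (N/e)^N,
  (5N)! ~ sqrt(2π·5N) · (5N/e)^(5N).
The exponential factors combine to (6N)^(6N) / (N^N · (5N)^(5N)) = 6^(6N)/5^(5N) = (6^6/5^5)^N = (46656/3125)^N.
The square-root prefactors combine to sqrt(2π·6N) / (sqrt(2π N)·sqrt(2π·5N)) = sqrt(6 / (2π·5·N)) = sqrt(3/(5π·10n)).
Substituting N = 10n: C(60n, 10n) ~ (46656/3125)^(10n) · sqrt(3/(5π·10n)).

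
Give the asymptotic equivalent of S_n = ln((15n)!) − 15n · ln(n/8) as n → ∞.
S_n ~ 15n · (ln 120 − 1) + O(ln n)

Stirling: ln((15n)!) = 15n ln(15n) − 15n + O(ln n).
  S_n = 15n ln(15n) − 15n − 15n ln(n/8) + O(ln n)
      = 15n ln(15n) − 15n ln n + 15n ln 8 − 15n + O(ln n)
      = 15n ln 15 + 15n ln 8 − 15n + O(ln n)
      = 15n (ln 120 − 1) + O(ln n).
Numerically ln(120) − 1 ≈ 3.7875.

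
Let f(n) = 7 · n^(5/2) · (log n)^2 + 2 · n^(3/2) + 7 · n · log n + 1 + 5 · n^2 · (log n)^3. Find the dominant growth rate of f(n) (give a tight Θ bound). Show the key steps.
f(n) ∈ Θ(n^(5/2) · (log n)^2)

Compare the terms by growth order. For large n, n^a · (log n)^b dominates n^a' · (log n)^b' iff a > a', or (a = a' and b > b'). Ranking the 5 terms shows the dominant one is 7 · n^(5/2) · (log n)^2. Hence f(n) ∈ Θ(n^(5/2) · (log n)^2).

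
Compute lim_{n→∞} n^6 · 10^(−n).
lim = 0

Exponentials with base > 1 dominate every fixed polynomial: for any fixed c, n^c / 10^n → 0 as n → ∞ (e.g. by the ratio test, or by writing 10^n = e^(n ln 10) and noting e^(n ln 10) / n^c → ∞). Hence n^6 · 10^(−n) = n^6 / 10^n → 0.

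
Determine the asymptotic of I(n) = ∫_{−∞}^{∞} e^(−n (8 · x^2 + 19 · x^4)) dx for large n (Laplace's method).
I(n) ~ sqrt(π/(8n))

φ(x) = 8 · x^2 + 19 · x^4 has its unique global minimum at x* = 0 (since φ'(x) = 16x + 76x^3 = 0 only at x = 0 for real x with both coefficients positive, and φ → ∞ as |x| → ∞). At x* = 0, φ(0) = 0 and φ''(0) = 16. Laplace's method then gives
  I(n) ~ sqrt(2π / (n · φ''(0))) · e^(−n φ(0)) = sqrt(2π / (16n)) = sqrt(π/(8n)).
The 19 · x^4 term contributes only at subleading order (an O(1/n) relative correction).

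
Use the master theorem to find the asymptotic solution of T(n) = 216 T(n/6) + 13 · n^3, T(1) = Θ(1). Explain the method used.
T(n) = Θ(n^3 log n)

log_6 216 = 3, and f(n) = 13 · n^3 = Θ(n^(log_6 216)). This is Case 2 of the master theorem: T(n) = Θ(f(n) · log n) = Θ(n^3 log n).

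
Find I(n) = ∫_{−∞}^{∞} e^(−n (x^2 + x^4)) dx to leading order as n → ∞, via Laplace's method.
I(n) ~ sqrt(π/n)

φ(x) = x^2 + x^4 has its unique global minimum at x* = 0 (since φ'(x) = 2x + 4x^3 = 0 only at x = 0 for real x with both coefficients positive, and φ → ∞ as |x| → ∞). At x* = 0, φ(0) = 0 and φ''(0) = 2. Laplace's method then gives
  I(n) ~ sqrt(2π / (n · φ''(0))) · e^(−n φ(0)) = sqrt(2π / (2n)) = sqrt(π/n).
The x^4 term contributes only at subleading order (an O(1/n) relative correction).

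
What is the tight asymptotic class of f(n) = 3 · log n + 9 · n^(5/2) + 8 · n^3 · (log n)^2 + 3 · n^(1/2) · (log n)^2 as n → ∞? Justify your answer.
f(n) ∈ Θ(n^3 · (log n)^2)

Compare the terms by growth order. For large n, n^a · (log n)^b dominates n^a' · (log n)^b' iff a > a', or (a = a' and b > b'). Ranking the 4 terms shows the dominant one is 8 · n^3 · (log n)^2. Hence f(n) ∈ Θ(n^3 · (log n)^2).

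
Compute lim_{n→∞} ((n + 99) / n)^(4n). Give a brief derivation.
lim = e^396

Rewrite as (1 + 99/n)^(4n). By the standard limit (1 + x/n)^n → e^x, we have (1 + 99/n)^n → e^99, and raising to the 4th power gives e^396.
More precisely, ln[(1 + 99/n)^(4n)] = 4n · ln(1 + 99/n) = 4n · (99/n + O(1/n^2)) = 396 + O(1/n) → 396.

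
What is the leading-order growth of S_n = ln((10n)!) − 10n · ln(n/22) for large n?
S_n ~ 10n · (ln 220 − 1) + O(ln n)

Stirling: ln((10n)!) = 10n ln(10n) − 10n + O(ln n).
  S_n = 10n ln(10n) − 10n − 10n ln(n/22) + O(ln n)
      = 10n ln(10n) − 10n ln n + 10n ln 22 − 10n + O(ln n)
      = 10n ln 10 + 10n ln 22 − 10n + O(ln n)
      = 10n (ln 220 − 1) + O(ln n).
Numerically ln(220) − 1 ≈ 4.3936.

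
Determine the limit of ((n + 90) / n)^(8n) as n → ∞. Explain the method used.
lim = e^720

Rewrite as (1 + 90/n)^(8n). By the standard limit (1 + x/n)^n → e^x, we have (1 + 90/n)^n → e^90, and raising to the 8th power gives e^720.
More precisely, ln[(1 + 90/n)^(8n)] = 8n · ln(1 + 90/n) = 8n · (90/n + O(1/n^2)) = 720 + O(1/n) → 720.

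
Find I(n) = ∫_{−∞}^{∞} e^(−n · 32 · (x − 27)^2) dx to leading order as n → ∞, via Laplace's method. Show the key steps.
I(n) = sqrt(π/(32n))

Here φ(x) = 32 · (x − 27)^2 has its unique minimum at x* = 27 with φ(x*) = 0 and φ''(x*) = 64. Laplace's method gives
  I(n) ~ e^(−n φ(x*)) · sqrt(2π / (n · φ''(x*))) = sqrt(2π / (64n)) = sqrt(π/(32n)).
This is exact: substituting u = (x − 27)·sqrt(32n) gives I(n) = (1/sqrt(32n)) ∫_{−∞}^{∞} e^(−u^2) du = sqrt(π/(32n)).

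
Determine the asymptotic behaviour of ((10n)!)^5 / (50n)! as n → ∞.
((10n)!)^5/(50n)! ~ ((2π·10n)^(4/2) / sqrt(5)) · 5^(−5·10n)  →  0

Write N = 10n. Stirling: N! ~ sqrt(2π N)(N/e)^N and (5N)! ~ sqrt(2π·5N)·(5N/e)^(5N).
  (N!)^5/(5N)! ~ (2π N)^(5/2) (N/e)^(5N) / [sqrt(2π·5N) (5N/e)^(5N)]
     = (2π N)^(5/2) / sqrt(2π·5N) · (N/(5N))^(5N)
     = (2π N)^((5−1)/2) / sqrt(5) · 5^(−5N).
Since 5^5 > 1, the factor 5^(−5N) decays exponentially, so the ratio → 0. Substituting N = 10n gives the stated form.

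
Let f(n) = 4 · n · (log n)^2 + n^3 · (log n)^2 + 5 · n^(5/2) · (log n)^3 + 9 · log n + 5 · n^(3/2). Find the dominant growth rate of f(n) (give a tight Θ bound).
f(n) ∈ Θ(n^3 · (log n)^2)

Compare the terms by growth order. For large n, n^a · (log n)^b dominates n^a' · (log n)^b' iff a > a', or (a = a' and b > b'). Ranking the 5 terms shows the dominant one is n^3 · (log n)^2. Hence f(n) ∈ Θ(n^3 · (log n)^2).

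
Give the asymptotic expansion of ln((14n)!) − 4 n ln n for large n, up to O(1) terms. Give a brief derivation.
ln((14n)!) − 4 n ln n = 10 n ln n + 14(ln 14 − 1) n + (1/2) ln(2π·14n) + O(1/n)

Stirling: ln((14n)!) = 14n ln(14n) − 14n + (1/2) ln(2π·14n) + O(1/n).
Expand 14n ln(14n) = 14n (ln n + ln 14) = 14n ln n + 14n ln 14.
Subtract 4n ln n: leading term is (14 − 4) n ln n = 10 n ln n. The next term is 14n ln 14 − 14n = 14(ln 14 − 1) n. Then the (1/2) ln(2π·14n) correction.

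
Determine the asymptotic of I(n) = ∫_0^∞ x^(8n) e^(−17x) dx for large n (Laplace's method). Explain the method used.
I(n) ~ (sqrt(2π·8n) / 17) · (8n/(17e))^(8n)

Write the integrand as exp(8n ln x − 17x) and set f(x) = 8n ln x − 17x. Then f'(x) = 8n/x − 17 = 0 at x* = 8n/17, and f''(x*) = −8n/x*^2 = −17^2/(8n). Laplace's method (interior maximum) gives
  I(n) ~ e^(f(x*)) · sqrt(2π / |f''(x*)|)
        = exp(8n ln(8n/17) − 8n) · sqrt(2π · 8n / 17^2)
        = (8n/17)^(8n) e^(−8n) · sqrt(2π·8n) / 17
        = (sqrt(2π·8n) / 17) · (8n/(17e))^(8n).
This matches Γ(8n+1)/17^(8n+1) with Stirling applied to Γ.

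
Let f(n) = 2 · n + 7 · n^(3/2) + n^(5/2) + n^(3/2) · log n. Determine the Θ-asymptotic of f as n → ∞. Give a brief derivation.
f(n) ∈ Θ(n^(5/2))

Compare the terms by growth order. For large n, n^a · (log n)^b dominates n^a' · (log n)^b' iff a > a', or (a = a' and b > b'). Ranking the 4 terms shows the dominant one is n^(5/2). Hence f(n) ∈ Θ(n^(5/2)).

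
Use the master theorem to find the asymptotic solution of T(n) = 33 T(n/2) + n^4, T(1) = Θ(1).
T(n) = Θ(n^(log_2 33))

Master theorem: compare f(n) = n^4 to n^(log_2 33) where log_2 33 ≈ 5.044. Since 4 < log_2 33, we have f(n) = O(n^(log_2 33 − ε)) for some ε > 0 — Case 1. Hence T(n) = Θ(n^(log_2 33)).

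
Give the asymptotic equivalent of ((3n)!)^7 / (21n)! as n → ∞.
((3n)!)^7/(21n)! ~ ((2π·3n)^(6/2) / sqrt(7)) · 7^(−7·3n)  →  0

Write N = 3n. Stirling: N! ~ sqrt(2π N)(N/e)^N and (7N)! ~ sqrt(2π·7N)·(7N/e)^(7N).
  (N!)^7/(7N)! ~ (2π N)^(7/2) (N/e)^(7N) / [sqrt(2π·7N) (7N/e)^(7N)]
     = (2π N)^(7/2) / sqrt(2π·7N) · (N/(7N))^(7N)
     = (2π N)^((7−1)/2) / sqrt(7) · 7^(−7N).
Since 7^7 > 1, the factor 7^(−7N) decays exponentially, so the ratio → 0. Substituting N = 3n gives the stated form.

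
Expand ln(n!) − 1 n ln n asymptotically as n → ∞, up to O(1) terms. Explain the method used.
ln(n!) − 1 n ln n = −n + (1/2) ln(2π·n) + O(1/n)

Stirling: ln((n)!) = n ln(n) − n + (1/2) ln(2π·n) + O(1/n).
Since n ln(n) = 1n ln n, subtracting 1n ln n cancels the n ln n term exactly. What remains is −n + (1/2) ln(2π·n) + O(1/n).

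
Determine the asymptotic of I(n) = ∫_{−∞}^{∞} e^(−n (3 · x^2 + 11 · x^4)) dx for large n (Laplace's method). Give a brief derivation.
I(n) ~ sqrt(π/(3n))

φ(x) = 3 · x^2 + 11 · x^4 has its unique global minimum at x* = 0 (since φ'(x) = 6x + 44x^3 = 0 only at x = 0 for real x with both coefficients positive, and φ → ∞ as |x| → ∞). At x* = 0, φ(0) = 0 and φ''(0) = 6. Laplace's method then gives
  I(n) ~ sqrt(2π / (n · φ''(0))) · e^(−n φ(0)) = sqrt(2π / (6n)) = sqrt(π/(3n)).
The 11 · x^4 term contributes only at subleading order (an O(1/n) relative correction).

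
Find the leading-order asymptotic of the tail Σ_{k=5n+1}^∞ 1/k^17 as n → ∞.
Σ_{k>5n} 1/k^17 ~ 1/(16 · (5n)^16)

Compare to the integral: ∫_{5n}^∞ x^(−17) dx = [−x^(−16)/16]_{5n}^∞ = 1/((17−1)·(5n)^16). Euler-Maclaurin then gives
  Σ_{k>5n} 1/k^17 = ∫_{5n}^∞ dx/x^17 − 1/(2·(5n)^17) + O(1/(5n)^18).
(Equivalently this is ζ(17) − Σ_{k≤5n} 1/k^17.)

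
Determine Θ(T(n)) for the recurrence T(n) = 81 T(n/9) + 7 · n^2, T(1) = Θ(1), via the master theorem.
T(n) = Θ(n^2 log n)

log_9 81 = 2, and f(n) = 7 · n^2 = Θ(n^(log_9 81)). This is Case 2 of the master theorem: T(n) = Θ(f(n) · log n) = Θ(n^2 log n).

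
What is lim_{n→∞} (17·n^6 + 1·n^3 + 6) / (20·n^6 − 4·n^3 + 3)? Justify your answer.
lim = 17/20

For large n the leading n^6 terms dominate both numerator and denominator. Dividing top and bottom by n^6, every other term tends to 0, leaving 17/20.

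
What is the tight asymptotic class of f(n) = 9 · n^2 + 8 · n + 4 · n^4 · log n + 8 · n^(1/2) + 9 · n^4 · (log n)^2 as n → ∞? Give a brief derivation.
f(n) ∈ Θ(n^4 · (log n)^2)

Compare the terms by growth order. For large n, n^a · (log n)^b dominates n^a' · (log n)^b' iff a > a', or (a = a' and b > b'). Ranking the 5 terms shows the dominant one is 9 · n^4 · (log n)^2. Hence f(n) ∈ Θ(n^4 · (log n)^2).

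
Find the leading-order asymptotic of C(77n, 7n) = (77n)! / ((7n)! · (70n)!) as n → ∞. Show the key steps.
C(77n, 7n) ~ (285311670611/10000000000)^(7n) · sqrt(11/(20π·7n))

Write N = 7n. Apply Stirling to each factorial:
  (11N)! ~ sqrt(2π·11N) · (11N/e)^(11N),
  N! ~ sqrt(2π N) · (N/e)^N,
  (10N)! ~ sqrt(2π·10N) · (10N/e)^(10N).
The exponential factors combine to (11N)^(11N) / (N^N · (10N)^(10N)) = 11^(11N)/10^(10N) = (11^11/10^10)^N = (285311670611/10000000000)^N.
The square-root prefactors combine to sqrt(2π·11N) / (sqrt(2π N)·sqrt(2π·10N)) = sqrt(11 / (2π·10·N)) = sqrt(11/(20π·7n)).
Substituting N = 7n: C(77n, 7n) ~ (285311670611/10000000000)^(7n) · sqrt(11/(20π·7n)).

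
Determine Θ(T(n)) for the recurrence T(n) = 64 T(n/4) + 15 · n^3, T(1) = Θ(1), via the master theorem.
T(n) = Θ(n^3 log n)

log_4 64 = 3, and f(n) = 15 · n^3 = Θ(n^(log_4 64)). This is Case 2 of the master theorem: T(n) = Θ(f(n) · log n) = Θ(n^3 log n).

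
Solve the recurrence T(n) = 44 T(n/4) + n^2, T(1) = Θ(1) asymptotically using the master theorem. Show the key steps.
T(n) = Θ(n^(log_4 44))

Master theorem: compare f(n) = n^2 to n^(log_4 44) where log_4 44 ≈ 2.730. Since 2 < log_4 44, we have f(n) = O(n^(log_4 44 − ε)) for some ε > 0 — Case 1. Hence T(n) = Θ(n^(log_4 44)).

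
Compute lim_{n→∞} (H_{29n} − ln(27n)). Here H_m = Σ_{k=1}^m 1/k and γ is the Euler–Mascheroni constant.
lim = ln(29/27) + γ

By Euler-Maclaurin, H_m = ln m + γ + O(1/m). So
  H_{29n} − ln(27n) = ln(29n) + γ − ln(27n) + O(1/n)
                       = ln(29/27) + γ + O(1/n).
Hence the limit is ln(29/27) + γ.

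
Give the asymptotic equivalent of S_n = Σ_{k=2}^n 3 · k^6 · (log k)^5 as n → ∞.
S_n ~ 3 · n^7 · (log n)^5 / 7

By integral comparison, S_n = ∫_1^n 3 · x^6 · (log x)^5 dx + O(n^6 · (log n)^5). For the integral, the leading term of ∫_1^n x^6 (log x)^5 dx is n^7/7 · (log n)^5 (by repeated integration by parts; each step lowers the log-exponent and produces a relatively O(1/log n) correction). Hence S_n ~ 3 · n^7 · (log n)^5 / 7.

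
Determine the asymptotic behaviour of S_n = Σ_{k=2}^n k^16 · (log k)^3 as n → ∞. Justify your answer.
S_n ~ n^17 · (log n)^3 / 17

By integral comparison, S_n = ∫_1^n x^16 · (log x)^3 dx + O(n^16 · (log n)^3). For the integral, the leading term of ∫_1^n x^16 (log x)^3 dx is n^17/17 · (log n)^3 (by repeated integration by parts; each step lowers the log-exponent and produces a relatively O(1/log n) correction). Hence S_n ~ n^17 · (log n)^3 / 17.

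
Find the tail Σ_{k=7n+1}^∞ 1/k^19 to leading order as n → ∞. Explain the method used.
Σ_{k>7n} 1/k^19 ~ 1/(18 · (7n)^18)

Compare to the integral: ∫_{7n}^∞ x^(−19) dx = [−x^(−18)/18]_{7n}^∞ = 1/((19−1)·(7n)^18). Euler-Maclaurin then gives
  Σ_{k>7n} 1/k^19 = ∫_{7n}^∞ dx/x^19 − 1/(2·(7n)^19) + O(1/(7n)^20).
(Equivalently this is ζ(19) − Σ_{k≤7n} 1/k^19.)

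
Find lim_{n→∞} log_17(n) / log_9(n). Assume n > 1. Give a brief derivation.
lim = ln(9) / ln(17) = log_17(9)

Change of base: log_17(n) = ln n / ln 17 and log_9(n) = ln n / ln 9. The ratio is (ln n / ln 17) · (ln 9 / ln n) = ln 9 / ln 17, a constant independent of n. So the limit is ln 9 / ln 17 = log_17(9).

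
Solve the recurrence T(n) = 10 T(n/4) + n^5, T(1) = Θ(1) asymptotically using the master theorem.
T(n) = Θ(n^5)

log_4 10 ≈ 1.661. f(n) = n^5 dominates n^(log_4 10) since 5 > 1.661, and the regularity condition a·f(n/b) = 10·(n/4)^5 = (10/1024)·n^5 ≤ c·f(n) holds with c = 10/1024 ≈ 0.00977 < 1. So this is Case 3: T(n) = Θ(f(n)) = Θ(n^5).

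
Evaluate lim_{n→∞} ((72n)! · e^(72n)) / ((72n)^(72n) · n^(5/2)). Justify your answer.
lim = 0

Stirling: (72n)! ~ sqrt(2π·72n) · (72n/e)^(72n). Hence
  (72n)! · e^(72n) / (72n)^(72n) ~ sqrt(2π·72n).
Dividing by n^(5/2): sqrt(2π·72n) / n^(5/2) = sqrt(2π·72) · n^((1−5)/2), so the expression behaves like sqrt(2π·72) · n^((1−5)/2) → 0.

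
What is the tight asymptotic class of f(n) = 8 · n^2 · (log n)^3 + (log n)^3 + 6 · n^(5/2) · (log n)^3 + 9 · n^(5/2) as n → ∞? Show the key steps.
f(n) ∈ Θ(n^(5/2) · (log n)^3)

Compare the terms by growth order. For large n, n^a · (log n)^b dominates n^a' · (log n)^b' iff a > a', or (a = a' and b > b'). Ranking the 4 terms shows the dominant one is 6 · n^(5/2) · (log n)^3. Hence f(n) ∈ Θ(n^(5/2) · (log n)^3).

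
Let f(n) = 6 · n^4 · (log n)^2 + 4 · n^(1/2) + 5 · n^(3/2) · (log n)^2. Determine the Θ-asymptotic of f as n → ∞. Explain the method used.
f(n) ∈ Θ(n^4 · (log n)^2)

Compare the terms by growth order. For large n, n^a · (log n)^b dominates n^a' · (log n)^b' iff a > a', or (a = a' and b > b'). Ranking the 3 terms shows the dominant one is 6 · n^4 · (log n)^2. Hence f(n) ∈ Θ(n^4 · (log n)^2).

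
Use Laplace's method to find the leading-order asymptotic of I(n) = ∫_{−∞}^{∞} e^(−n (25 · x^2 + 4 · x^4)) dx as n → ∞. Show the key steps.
I(n) ~ sqrt(π/(25n))

φ(x) = 25 · x^2 + 4 · x^4 has its unique global minimum at x* = 0 (since φ'(x) = 50x + 16x^3 = 0 only at x = 0 for real x with both coefficients positive, and φ → ∞ as |x| → ∞). At x* = 0, φ(0) = 0 and φ''(0) = 50. Laplace's method then gives
  I(n) ~ sqrt(2π / (n · φ''(0))) · e^(−n φ(0)) = sqrt(2π / (50n)) = sqrt(π/(25n)).
The 4 · x^4 term contributes only at subleading order (an O(1/n) relative correction).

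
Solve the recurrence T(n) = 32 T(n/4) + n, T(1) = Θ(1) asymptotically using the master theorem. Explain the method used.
T(n) = Θ(n^(log_4 32))

Master theorem: compare f(n) = n to n^(log_4 32) where log_4 32 ≈ 2.500. Since 1 < log_4 32, we have f(n) = O(n^(log_4 32 − ε)) for some ε > 0 — Case 1. Hence T(n) = Θ(n^(log_4 32)).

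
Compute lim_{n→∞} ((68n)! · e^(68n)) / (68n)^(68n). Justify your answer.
lim = ∞

Stirling: (68n)! ~ sqrt(2π·68n) · (68n/e)^(68n). Hence
  (68n)! · e^(68n) / (68n)^(68n) ~ sqrt(2π·68n) = sqrt(2π·68) · sqrt(n) → ∞.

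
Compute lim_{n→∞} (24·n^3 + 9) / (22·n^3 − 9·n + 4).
lim = 24/22 = 12/11

For large n the leading n^3 terms dominate both numerator and denominator. Dividing top and bottom by n^3, every other term tends to 0, leaving 24/22 = 12/11.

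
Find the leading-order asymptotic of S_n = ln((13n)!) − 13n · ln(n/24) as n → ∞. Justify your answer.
S_n ~ 13n · (ln 312 − 1) + O(ln n)

Stirling: ln((13n)!) = 13n ln(13n) − 13n + O(ln n).
  S_n = 13n ln(13n) − 13n − 13n ln(n/24) + O(ln n)
      = 13n ln(13n) − 13n ln n + 13n ln 24 − 13n + O(ln n)
      = 13n ln 13 + 13n ln 24 − 13n + O(ln n)
      = 13n (ln 312 − 1) + O(ln n).
Numerically ln(312) − 1 ≈ 4.7430.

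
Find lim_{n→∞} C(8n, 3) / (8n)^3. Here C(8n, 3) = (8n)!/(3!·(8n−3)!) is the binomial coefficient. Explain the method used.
lim = 1/3! = 1/6

With N = 8n → ∞: C(N, 3) / N^3 = [N(N−1)…(N−2)] / (3! · N^3) = (1/3!) · 1 · (1 − 1/(8n)) · (1 − 2/(8n)). Each factor → 1 as N → ∞, so the limit is 1/3! = 1/6.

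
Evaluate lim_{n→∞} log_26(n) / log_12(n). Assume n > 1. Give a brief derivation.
lim = ln(12) / ln(26) = log_26(12)

Change of base: log_26(n) = ln n / ln 26 and log_12(n) = ln n / ln 12. The ratio is (ln n / ln 26) · (ln 12 / ln n) = ln 12 / ln 26, a constant independent of n. So the limit is ln 12 / ln 26 = log_26(12).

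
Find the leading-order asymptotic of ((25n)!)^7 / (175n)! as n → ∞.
((25n)!)^7/(175n)! ~ ((2π·25n)^(6/2) / sqrt(7)) · 7^(−7·25n)  →  0

Write N = 25n. Stirling: N! ~ sqrt(2π N)(N/e)^N and (7N)! ~ sqrt(2π·7N)·(7N/e)^(7N).
  (N!)^7/(7N)! ~ (2π N)^(7/2) (N/e)^(7N) / [sqrt(2π·7N) (7N/e)^(7N)]
     = (2π N)^(7/2) / sqrt(2π·7N) · (N/(7N))^(7N)
     = (2π N)^((7−1)/2) / sqrt(7) · 7^(−7N).
Since 7^7 > 1, the factor 7^(−7N) decays exponentially, so the ratio → 0. Substituting N = 25n gives the stated form.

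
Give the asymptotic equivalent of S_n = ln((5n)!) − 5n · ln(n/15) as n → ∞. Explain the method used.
S_n ~ 5n · (ln 75 − 1) + O(ln n)

Stirling: ln((5n)!) = 5n ln(5n) − 5n + O(ln n).
  S_n = 5n ln(5n) − 5n − 5n ln(n/15) + O(ln n)
      = 5n ln(5n) − 5n ln n + 5n ln 15 − 5n + O(ln n)
      = 5n ln 5 + 5n ln 15 − 5n + O(ln n)
      = 5n (ln 75 − 1) + O(ln n).
Numerically ln(75) − 1 ≈ 3.3175.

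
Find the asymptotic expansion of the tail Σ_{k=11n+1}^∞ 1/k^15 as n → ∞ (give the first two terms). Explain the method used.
Σ_{k>11n} 1/k^15 = 1/(14 · (11n)^14) − 1/(2 · (11n)^15) + O(1/(11n)^16)

Compare to the integral: ∫_{11n}^∞ x^(−15) dx = [−x^(−14)/14]_{11n}^∞ = 1/((15−1)·(11n)^14). The Euler-Maclaurin correction adds −f(11n)/2 = −1/(2·(11n)^15). Euler-Maclaurin then gives
  Σ_{k>11n} 1/k^15 = ∫_{11n}^∞ dx/x^15 − 1/(2·(11n)^15) + O(1/(11n)^16).
(Equivalently this is ζ(15) − Σ_{k≤11n} 1/k^15.)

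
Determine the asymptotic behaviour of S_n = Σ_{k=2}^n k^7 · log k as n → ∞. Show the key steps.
S_n ~ n^8 log n / 8 − n^8 / 64

By integral comparison, S_n = ∫_1^n x^7 · log x dx + O(n^7 · log n). For the integral, ∫ x^7 log x dx = n^8 log n / 8 − n^8/64 (integration by parts). Hence S_n ~ n^8 log n / 8 − n^8 / 64.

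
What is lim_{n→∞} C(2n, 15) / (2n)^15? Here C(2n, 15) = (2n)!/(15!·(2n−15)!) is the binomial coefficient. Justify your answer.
lim = 1/15! = 1/1307674368000

With N = 2n → ∞: C(N, 15) / N^15 = [N(N−1)…(N−14)] / (15! · N^15) = (1/15!) · 1 · (1 − 1/(2n)) · … · (1 − 14/(2n)). Each factor → 1 as N → ∞, so the limit is 1/15! = 1/1307674368000.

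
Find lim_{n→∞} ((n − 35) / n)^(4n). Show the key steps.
lim = e^(−140)

Rewrite as (1 − 35/n)^(4n). By the standard limit (1 + x/n)^n → e^x, we have (1 − 35/n)^n → e^(−35), and raising to the 4th power gives e^(−140).
More precisely, ln[(1 − 35/n)^(4n)] = 4n · ln(1 − 35/n) = 4n · (-35/n + O(1/n^2)) = -140 + O(1/n) → -140.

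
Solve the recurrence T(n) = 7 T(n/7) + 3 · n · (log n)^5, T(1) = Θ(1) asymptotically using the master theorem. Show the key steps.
T(n) = Θ(n · (log n)^6)

Here log_7 7 = 1 and f(n) = 3 · n · (log n)^5 = Θ(n^(log_7 7) · (log n)^5). This is the extended Case 2 of the master theorem (f matches the critical exponent up to log factors), giving T(n) = Θ(n^(log_7 7) · (log n)^(5+1)) = Θ(n · (log n)^6).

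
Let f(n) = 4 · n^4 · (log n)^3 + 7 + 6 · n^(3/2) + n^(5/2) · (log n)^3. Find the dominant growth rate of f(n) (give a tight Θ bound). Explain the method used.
f(n) ∈ Θ(n^4 · (log n)^3)

Compare the terms by growth order. For large n, n^a · (log n)^b dominates n^a' · (log n)^b' iff a > a', or (a = a' and b > b'). Ranking the 4 terms shows the dominant one is 4 · n^4 · (log n)^3. Hence f(n) ∈ Θ(n^4 · (log n)^3).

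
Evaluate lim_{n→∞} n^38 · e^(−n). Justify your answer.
lim = 0

Exponentials with base > 1 dominate every fixed polynomial: for any fixed c, n^c / e^n → 0 as n → ∞ (e.g. by the ratio test, or since e^n grows faster than any power of n). Hence n^38 · e^(−n) = n^38 / e^n → 0.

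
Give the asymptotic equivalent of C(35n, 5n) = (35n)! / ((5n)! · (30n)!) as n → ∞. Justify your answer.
C(35n, 5n) ~ (823543/46656)^(5n) · sqrt(7/(12π·5n))

Write N = 5n. Apply Stirling to each factorial:
  (7N)! ~ sqrt(2π·7N) · (7N/e)^(7N),
  N! ~ sqrt(2π N) · (N/e)^N,
  (6N)! ~ sqrt(2π·6N) · (6N/e)^(6N).
The exponential factors combine to (7N)^(7N) / (N^N · (6N)^(6N)) = 7^(7N)/6^(6N) = (7^7/6^6)^N = (823543/46656)^N.
The square-root prefactors combine to sqrt(2π·7N) / (sqrt(2π N)·sqrt(2π·6N)) = sqrt(7 / (2π·6·N)) = sqrt(7/(12π·5n)).
Substituting N = 5n: C(35n, 5n) ~ (823543/46656)^(5n) · sqrt(7/(12π·5n)).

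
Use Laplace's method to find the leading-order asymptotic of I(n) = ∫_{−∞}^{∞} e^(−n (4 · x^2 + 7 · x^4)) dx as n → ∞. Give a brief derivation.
I(n) ~ sqrt(π/(4n))

φ(x) = 4 · x^2 + 7 · x^4 has its unique global minimum at x* = 0 (since φ'(x) = 8x + 28x^3 = 0 only at x = 0 for real x with both coefficients positive, and φ → ∞ as |x| → ∞). At x* = 0, φ(0) = 0 and φ''(0) = 8. Laplace's method then gives
  I(n) ~ sqrt(2π / (n · φ''(0))) · e^(−n φ(0)) = sqrt(2π / (8n)) = sqrt(π/(4n)).
The 7 · x^4 term contributes only at subleading order (an O(1/n) relative correction).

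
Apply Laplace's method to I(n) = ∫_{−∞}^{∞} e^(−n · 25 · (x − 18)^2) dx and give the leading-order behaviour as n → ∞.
I(n) = sqrt(π/(25n))

Here φ(x) = 25 · (x − 18)^2 has its unique minimum at x* = 18 with φ(x*) = 0 and φ''(x*) = 50. Laplace's method gives
  I(n) ~ e^(−n φ(x*)) · sqrt(2π / (n · φ''(x*))) = sqrt(2π / (50n)) = sqrt(π/(25n)).
This is exact: substituting u = (x − 18)·sqrt(25n) gives I(n) = (1/sqrt(25n)) ∫_{−∞}^{∞} e^(−u^2) du = sqrt(π/(25n)).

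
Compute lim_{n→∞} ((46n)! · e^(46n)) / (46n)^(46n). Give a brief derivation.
lim = ∞

Stirling: (46n)! ~ sqrt(2π·46n) · (46n/e)^(46n). Hence
  (46n)! · e^(46n) / (46n)^(46n) ~ sqrt(2π·46n) = sqrt(2π·46) · sqrt(n) → ∞.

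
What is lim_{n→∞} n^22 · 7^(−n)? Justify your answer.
lim = 0

Exponentials with base > 1 dominate every fixed polynomial: for any fixed c, n^c / 7^n → 0 as n → ∞ (e.g. by the ratio test, or by writing 7^n = e^(n ln 7) and noting e^(n ln 7) / n^c → ∞). Hence n^22 · 7^(−n) = n^22 / 7^n → 0.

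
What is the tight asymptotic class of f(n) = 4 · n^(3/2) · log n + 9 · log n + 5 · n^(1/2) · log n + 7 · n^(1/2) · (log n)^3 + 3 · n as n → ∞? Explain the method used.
f(n) ∈ Θ(n^(3/2) · log n)

Compare the terms by growth order. For large n, n^a · (log n)^b dominates n^a' · (log n)^b' iff a > a', or (a = a' and b > b'). Ranking the 5 terms shows the dominant one is 4 · n^(3/2) · log n. Hence f(n) ∈ Θ(n^(3/2) · log n).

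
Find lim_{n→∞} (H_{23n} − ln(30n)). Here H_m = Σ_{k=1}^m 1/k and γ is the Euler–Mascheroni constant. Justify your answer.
lim = ln(23/30) + γ

By Euler-Maclaurin, H_m = ln m + γ + O(1/m). So
  H_{23n} − ln(30n) = ln(23n) + γ − ln(30n) + O(1/n)
                       = ln(23/30) + γ + O(1/n).
Hence the limit is ln(23/30) + γ.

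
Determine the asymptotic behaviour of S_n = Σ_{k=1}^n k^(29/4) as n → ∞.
S_n ~ (4/33) · n^(33/4)

Integral comparison: Σ_{k=1}^n k^(29/4) = ∫_0^n x^(29/4) dx + O(n^(29/4)). The integral is n^(1 + 29/4) / (1 + 29/4) = n^((29+4)/4) / ((29+4)/4) = (4/33) · n^(33/4).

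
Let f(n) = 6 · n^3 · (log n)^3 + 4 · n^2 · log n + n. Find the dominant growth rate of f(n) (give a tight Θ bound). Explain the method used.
f(n) ∈ Θ(n^3 · (log n)^3)

Compare the terms by growth order. For large n, n^a · (log n)^b dominates n^a' · (log n)^b' iff a > a', or (a = a' and b > b'). Ranking the 3 terms shows the dominant one is 6 · n^3 · (log n)^3. Hence f(n) ∈ Θ(n^3 · (log n)^3).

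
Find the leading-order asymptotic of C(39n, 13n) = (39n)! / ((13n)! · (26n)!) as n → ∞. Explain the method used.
C(39n, 13n) ~ (27/4)^(13n) · sqrt(3/(4π·13n))

Write N = 13n. Apply Stirling to each factorial:
  (3N)! ~ sqrt(2π·3N) · (3N/e)^(3N),
  N! ~ sqrt(2π N) · (N/e)^N,
  (2N)! ~ sqrt(2π·2N) · (2N/e)^(2N).
The exponential factors combine to (3N)^(3N) / (N^N · (2N)^(2N)) = 3^(3N)/2^(2N) = (3^3/2^2)^N = (27/4)^N.
The square-root prefactors combine to sqrt(2π·3N) / (sqrt(2π N)·sqrt(2π·2N)) = sqrt(3 / (2π·2·N)) = sqrt(3/(4π·13n)).
Substituting N = 13n: C(39n, 13n) ~ (27/4)^(13n) · sqrt(3/(4π·13n)).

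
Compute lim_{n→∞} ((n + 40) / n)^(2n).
lim = e^80

Rewrite as (1 + 40/n)^(2n). By the standard limit (1 + x/n)^n → e^x, we have (1 + 40/n)^n → e^40, and raising to the 2nd power gives e^80.
More precisely, ln[(1 + 40/n)^(2n)] = 2n · ln(1 + 40/n) = 2n · (40/n + O(1/n^2)) = 80 + O(1/n) → 80.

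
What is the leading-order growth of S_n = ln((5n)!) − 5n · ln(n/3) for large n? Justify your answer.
S_n ~ 5n · (ln 15 − 1) + O(ln n)

Stirling: ln((5n)!) = 5n ln(5n) − 5n + O(ln n).
  S_n = 5n ln(5n) − 5n − 5n ln(n/3) + O(ln n)
      = 5n ln(5n) − 5n ln n + 5n ln 3 − 5n + O(ln n)
      = 5n ln 5 + 5n ln 3 − 5n + O(ln n)
      = 5n (ln 15 − 1) + O(ln n).
Numerically ln(15) − 1 ≈ 1.7081.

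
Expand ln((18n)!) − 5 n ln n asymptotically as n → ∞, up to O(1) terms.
ln((18n)!) − 5 n ln n = 13 n ln n + 18(ln 18 − 1) n + (1/2) ln(2π·18n) + O(1/n)

Stirling: ln((18n)!) = 18n ln(18n) − 18n + (1/2) ln(2π·18n) + O(1/n).
Expand 18n ln(18n) = 18n (ln n + ln 18) = 18n ln n + 18n ln 18.
Subtract 5n ln n: leading term is (18 − 5) n ln n = 13 n ln n. The next term is 18n ln 18 − 18n = 18(ln 18 − 1) n. Then the (1/2) ln(2π·18n) correction.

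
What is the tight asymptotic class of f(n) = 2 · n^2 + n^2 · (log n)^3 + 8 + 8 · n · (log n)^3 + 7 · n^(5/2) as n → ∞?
f(n) ∈ Θ(n^(5/2))

Compare the terms by growth order. For large n, n^a · (log n)^b dominates n^a' · (log n)^b' iff a > a', or (a = a' and b > b'). Ranking the 5 terms shows the dominant one is 7 · n^(5/2). Hence f(n) ∈ Θ(n^(5/2)).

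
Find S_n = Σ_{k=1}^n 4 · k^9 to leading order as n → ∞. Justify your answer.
S_n ~ 2 · n^10 / 5

By integral comparison (Euler-Maclaurin), Σ_{k=1}^n 4 · k^9 = 4 · ∫_0^n x^9 dx + O(n^9) = 4 · n^10/10 = 2 · n^10 / 5 + O(n^9). (Equivalently, Faulhaber's formula gives the same leading term.)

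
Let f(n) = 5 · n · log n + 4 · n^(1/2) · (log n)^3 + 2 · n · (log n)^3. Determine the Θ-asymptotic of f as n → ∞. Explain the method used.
f(n) ∈ Θ(n · (log n)^3)

Compare the terms by growth order. For large n, n^a · (log n)^b dominates n^a' · (log n)^b' iff a > a', or (a = a' and b > b'). Ranking the 3 terms shows the dominant one is 2 · n · (log n)^3. Hence f(n) ∈ Θ(n · (log n)^3).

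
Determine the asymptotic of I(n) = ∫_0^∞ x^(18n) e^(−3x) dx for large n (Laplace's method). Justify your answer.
I(n) ~ (sqrt(2π·18n) / 3) · (18n/(3e))^(18n)

Write the integrand as exp(18n ln x − 3x) and set f(x) = 18n ln x − 3x. Then f'(x) = 18n/x − 3 = 0 at x* = 18n/3, and f''(x*) = −18n/x*^2 = −3^2/(18n). Laplace's method (interior maximum) gives
  I(n) ~ e^(f(x*)) · sqrt(2π / |f''(x*)|)
        = exp(18n ln(18n/3) − 18n) · sqrt(2π · 18n / 3^2)
        = (18n/3)^(18n) e^(−18n) · sqrt(2π·18n) / 3
        = (sqrt(2π·18n) / 3) · (18n/(3e))^(18n).
This matches Γ(18n+1)/3^(18n+1) with Stirling applied to Γ.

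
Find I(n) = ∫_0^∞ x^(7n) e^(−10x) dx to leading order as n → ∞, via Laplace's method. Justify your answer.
I(n) ~ (sqrt(2π·7n) / 10) · (7n/(10e))^(7n)

Write the integrand as exp(7n ln x − 10x) and set f(x) = 7n ln x − 10x. Then f'(x) = 7n/x − 10 = 0 at x* = 7n/10, and f''(x*) = −7n/x*^2 = −10^2/(7n). Laplace's method (interior maximum) gives
  I(n) ~ e^(f(x*)) · sqrt(2π / |f''(x*)|)
        = exp(7n ln(7n/10) − 7n) · sqrt(2π · 7n / 10^2)
        = (7n/10)^(7n) e^(−7n) · sqrt(2π·7n) / 10
        = (sqrt(2π·7n) / 10) · (7n/(10e))^(7n).
This matches Γ(7n+1)/10^(7n+1) with Stirling applied to Γ.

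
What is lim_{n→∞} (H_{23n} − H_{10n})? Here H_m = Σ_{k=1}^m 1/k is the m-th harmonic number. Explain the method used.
lim = ln(23/10)

Euler-Maclaurin gives H_m = ln m + γ + 1/(2m) + O(1/m^2). The γ and O(1/m) terms cancel in the difference:
  H_{23n} − H_{10n} = ln(23n) − ln(10n) + O(1/n) = ln(23/10) + O(1/n).
Hence the limit is ln(23/10).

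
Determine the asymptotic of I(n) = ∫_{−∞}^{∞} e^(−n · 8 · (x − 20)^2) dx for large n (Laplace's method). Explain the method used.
I(n) = sqrt(π/(8n))

Here φ(x) = 8 · (x − 20)^2 has its unique minimum at x* = 20 with φ(x*) = 0 and φ''(x*) = 16. Laplace's method gives
  I(n) ~ e^(−n φ(x*)) · sqrt(2π / (n · φ''(x*))) = sqrt(2π / (16n)) = sqrt(π/(8n)).
This is exact: substituting u = (x − 20)·sqrt(8n) gives I(n) = (1/sqrt(8n)) ∫_{−∞}^{∞} e^(−u^2) du = sqrt(π/(8n)).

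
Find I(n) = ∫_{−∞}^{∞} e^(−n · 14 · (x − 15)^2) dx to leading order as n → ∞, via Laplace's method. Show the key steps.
I(n) = sqrt(π/(14n))

Here φ(x) = 14 · (x − 15)^2 has its unique minimum at x* = 15 with φ(x*) = 0 and φ''(x*) = 28. Laplace's method gives
  I(n) ~ e^(−n φ(x*)) · sqrt(2π / (n · φ''(x*))) = sqrt(2π / (28n)) = sqrt(π/(14n)).
This is exact: substituting u = (x − 15)·sqrt(14n) gives I(n) = (1/sqrt(14n)) ∫_{−∞}^{∞} e^(−u^2) du = sqrt(π/(14n)).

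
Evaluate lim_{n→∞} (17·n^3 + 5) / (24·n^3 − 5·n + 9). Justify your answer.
lim = 17/24

For large n the leading n^3 terms dominate both numerator and denominator. Dividing top and bottom by n^3, every other term tends to 0, leaving 17/24.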